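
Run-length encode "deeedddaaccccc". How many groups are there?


Input: deeedddaaccccc
Scanning for consecutive runs:
  Group 1: 'd' x 1 (positions 0-0)
  Group 2: 'e' x 3 (positions 1-3)
  Group 3: 'd' x 3 (positions 4-6)
  Group 4: 'a' x 2 (positions 7-8)
  Group 5: 'c' x 5 (positions 9-13)
Total groups: 5

5


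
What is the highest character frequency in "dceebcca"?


Input: dceebcca
Character counts:
  'a': 1
  'b': 1
  'c': 3
  'd': 1
  'e': 2
Maximum frequency: 3

3


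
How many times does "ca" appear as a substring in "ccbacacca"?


Searching for "ca" in "ccbacacca"
Scanning each position:
  Position 0: "cc" => no
  Position 1: "cb" => no
  Position 2: "ba" => no
  Position 3: "ac" => no
  Position 4: "ca" => MATCH
  Position 5: "ac" => no
  Position 6: "cc" => no
  Position 7: "ca" => MATCH
Total occurrences: 2

2


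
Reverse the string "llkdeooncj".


Input: llkdeooncj
Reading characters right to left:
  Position 9: 'j'
  Position 8: 'c'
  Position 7: 'n'
  Position 6: 'o'
  Position 5: 'o'
  Position 4: 'e'
  Position 3: 'd'
  Position 2: 'k'
  Position 1: 'l'
  Position 0: 'l'
Reversed: jcnooedkll

jcnooedkll


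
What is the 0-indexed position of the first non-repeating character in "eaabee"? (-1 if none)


Input: eaabee
Character frequencies:
  'a': 2
  'b': 1
  'e': 3
Scanning left to right for freq == 1:
  Position 0 ('e'): freq=3, skip
  Position 1 ('a'): freq=2, skip
  Position 2 ('a'): freq=2, skip
  Position 3 ('b'): unique! => answer = 3

3


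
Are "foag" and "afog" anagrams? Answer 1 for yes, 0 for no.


Strings: "foag", "afog"
Sorted first:  afgo
Sorted second: afgo
Sorted forms match => anagrams

1


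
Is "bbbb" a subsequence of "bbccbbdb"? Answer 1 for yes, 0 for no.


Check if "bbbb" is a subsequence of "bbccbbdb"
Greedy scan:
  Position 0 ('b'): matches sub[0] = 'b'
  Position 1 ('b'): matches sub[1] = 'b'
  Position 2 ('c'): no match needed
  Position 3 ('c'): no match needed
  Position 4 ('b'): matches sub[2] = 'b'
  Position 5 ('b'): matches sub[3] = 'b'
  Position 6 ('d'): no match needed
  Position 7 ('b'): no match needed
All 4 characters matched => is a subsequence

1


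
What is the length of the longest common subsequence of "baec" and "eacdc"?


LCS of "baec" and "eacdc"
DP table:
           e    a    c    d    c
      0    0    0    0    0    0
  b   0    0    0    0    0    0
  a   0    0    1    1    1    1
  e   0    1    1    1    1    1
  c   0    1    1    2    2    2
LCS length = dp[4][5] = 2

2


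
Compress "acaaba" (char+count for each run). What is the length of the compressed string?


Input: acaaba
Runs:
  'a' x 1 => "a1"
  'c' x 1 => "c1"
  'a' x 2 => "a2"
  'b' x 1 => "b1"
  'a' x 1 => "a1"
Compressed: "a1c1a2b1a1"
Compressed length: 10

10


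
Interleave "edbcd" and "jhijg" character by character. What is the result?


Interleaving "edbcd" and "jhijg":
  Position 0: 'e' from first, 'j' from second => "ej"
  Position 1: 'd' from first, 'h' from second => "dh"
  Position 2: 'b' from first, 'i' from second => "bi"
  Position 3: 'c' from first, 'j' from second => "cj"
  Position 4: 'd' from first, 'g' from second => "dg"
Result: ejdhbicjdg

ejdhbicjdg


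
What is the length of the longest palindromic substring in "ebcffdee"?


Input: "ebcffdee"
Checking substrings for palindromes:
  [3:5] "ff" (len 2) => palindrome
  [6:8] "ee" (len 2) => palindrome
Longest palindromic substring: "ff" with length 2

2


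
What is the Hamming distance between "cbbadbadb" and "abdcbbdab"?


Comparing "cbbadbadb" and "abdcbbdab" position by position:
  Position 0: 'c' vs 'a' => differ
  Position 1: 'b' vs 'b' => same
  Position 2: 'b' vs 'd' => differ
  Position 3: 'a' vs 'c' => differ
  Position 4: 'd' vs 'b' => differ
  Position 5: 'b' vs 'b' => same
  Position 6: 'a' vs 'd' => differ
  Position 7: 'd' vs 'a' => differ
  Position 8: 'b' vs 'b' => same
Total differences (Hamming distance): 6

6


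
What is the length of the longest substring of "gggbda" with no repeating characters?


Input: "gggbda"
Sliding window (track last position of each char):
  Position 0 ('g'): window [0,0] length 1 -- new best
  Position 1 ('g'): repeat (last at 0), move window start to 1
  Position 1 ('g'): window [1,1] length 1
  Position 2 ('g'): repeat (last at 1), move window start to 2
  Position 2 ('g'): window [2,2] length 1
  Position 3 ('b'): window [2,3] length 2 -- new best
  Position 4 ('d'): window [2,4] length 3 -- new best
  Position 5 ('a'): window [2,5] length 4 -- new best
Longest substring with no repeats: "gbda" with length 4

4


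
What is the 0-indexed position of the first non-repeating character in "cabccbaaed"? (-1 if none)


Input: cabccbaaed
Character frequencies:
  'a': 3
  'b': 2
  'c': 3
  'd': 1
  'e': 1
Scanning left to right for freq == 1:
  Position 0 ('c'): freq=3, skip
  Position 1 ('a'): freq=3, skip
  Position 2 ('b'): freq=2, skip
  Position 3 ('c'): freq=3, skip
  Position 4 ('c'): freq=3, skip
  Position 5 ('b'): freq=2, skip
  Position 6 ('a'): freq=3, skip
  Position 7 ('a'): freq=3, skip
  Position 8 ('e'): unique! => answer = 8

8


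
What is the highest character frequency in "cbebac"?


Input: cbebac
Character counts:
  'a': 1
  'b': 2
  'c': 2
  'e': 1
Maximum frequency: 2

2


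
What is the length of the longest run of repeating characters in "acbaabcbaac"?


Input: "acbaabcbaac"
Scanning for longest run:
  Position 1 ('c'): new char, reset run to 1
  Position 2 ('b'): new char, reset run to 1
  Position 3 ('a'): new char, reset run to 1
  Position 4 ('a'): continues run of 'a', length=2
  Position 5 ('b'): new char, reset run to 1
  Position 6 ('c'): new char, reset run to 1
  Position 7 ('b'): new char, reset run to 1
  Position 8 ('a'): new char, reset run to 1
  Position 9 ('a'): continues run of 'a', length=2
  Position 10 ('c'): new char, reset run to 1
Longest run: 'a' with length 2

2


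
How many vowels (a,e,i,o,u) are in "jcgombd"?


Input: jcgombd
Checking each character:
  'j' at position 0: consonant
  'c' at position 1: consonant
  'g' at position 2: consonant
  'o' at position 3: vowel (running total: 1)
  'm' at position 4: consonant
  'b' at position 5: consonant
  'd' at position 6: consonant
Total vowels: 1

1


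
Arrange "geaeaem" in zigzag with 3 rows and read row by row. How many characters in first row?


Zigzag "geaeaem" into 3 rows:
Placing characters:
  'g' => row 0
  'e' => row 1
  'a' => row 2
  'e' => row 1
  'a' => row 0
  'e' => row 1
  'm' => row 2
Rows:
  Row 0: "ga"
  Row 1: "eee"
  Row 2: "am"
First row length: 2

2


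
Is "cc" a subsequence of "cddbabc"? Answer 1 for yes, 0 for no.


Check if "cc" is a subsequence of "cddbabc"
Greedy scan:
  Position 0 ('c'): matches sub[0] = 'c'
  Position 1 ('d'): no match needed
  Position 2 ('d'): no match needed
  Position 3 ('b'): no match needed
  Position 4 ('a'): no match needed
  Position 5 ('b'): no match needed
  Position 6 ('c'): matches sub[1] = 'c'
All 2 characters matched => is a subsequence

1


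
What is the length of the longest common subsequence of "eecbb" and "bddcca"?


LCS of "eecbb" and "bddcca"
DP table:
           b    d    d    c    c    a
      0    0    0    0    0    0    0
  e   0    0    0    0    0    0    0
  e   0    0    0    0    0    0    0
  c   0    0    0    0    1    1    1
  b   0    1    1    1    1    1    1
  b   0    1    1    1    1    1    1
LCS length = dp[5][6] = 1

1


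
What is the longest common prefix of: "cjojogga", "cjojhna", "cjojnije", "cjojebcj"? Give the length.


Words: cjojogga, cjojhna, cjojnije, cjojebcj
  Position 0: all 'c' => match
  Position 1: all 'j' => match
  Position 2: all 'o' => match
  Position 3: all 'j' => match
  Position 4: ('o', 'h', 'n', 'e') => mismatch, stop
LCP = "cjoj" (length 4)

4


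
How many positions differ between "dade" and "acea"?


Comparing "dade" and "acea" position by position:
  Position 0: 'd' vs 'a' => DIFFER
  Position 1: 'a' vs 'c' => DIFFER
  Position 2: 'd' vs 'e' => DIFFER
  Position 3: 'e' vs 'a' => DIFFER
Positions that differ: 4

4


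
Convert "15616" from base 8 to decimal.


Input: "15616" in base 8
Positional expansion:
  Digit '1' (value 1) x 8^4 = 4096
  Digit '5' (value 5) x 8^3 = 2560
  Digit '6' (value 6) x 8^2 = 384
  Digit '1' (value 1) x 8^1 = 8
  Digit '6' (value 6) x 8^0 = 6
Sum = 7054

7054


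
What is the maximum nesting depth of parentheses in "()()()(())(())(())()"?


Input: "()()()(())(())(())()"
Tracking depth:
  Position 0 '(': depth becomes 1
  Position 1 ')': depth becomes 0
  Position 2 '(': depth becomes 1
  Position 3 ')': depth becomes 0
  Position 4 '(': depth becomes 1
  Position 5 ')': depth becomes 0
  Position 6 '(': depth becomes 1
  Position 7 '(': depth becomes 2
  Position 8 ')': depth becomes 1
  Position 9 ')': depth becomes 0
  Position 10 '(': depth becomes 1
  Position 11 '(': depth becomes 2
  Position 12 ')': depth becomes 1
  Position 13 ')': depth becomes 0
  Position 14 '(': depth becomes 1
  Position 15 '(': depth becomes 2
  Position 16 ')': depth becomes 1
  Position 17 ')': depth becomes 0
  Position 18 '(': depth becomes 1
  Position 19 ')': depth becomes 0
Maximum depth reached: 2

2


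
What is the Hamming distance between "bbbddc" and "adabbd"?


Comparing "bbbddc" and "adabbd" position by position:
  Position 0: 'b' vs 'a' => differ
  Position 1: 'b' vs 'd' => differ
  Position 2: 'b' vs 'a' => differ
  Position 3: 'd' vs 'b' => differ
  Position 4: 'd' vs 'b' => differ
  Position 5: 'c' vs 'd' => differ
Total differences (Hamming distance): 6

6


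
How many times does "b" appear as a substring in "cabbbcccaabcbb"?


Searching for "b" in "cabbbcccaabcbb"
Scanning each position:
  Position 0: "c" => no
  Position 1: "a" => no
  Position 2: "b" => MATCH
  Position 3: "b" => MATCH
  Position 4: "b" => MATCH
  Position 5: "c" => no
  Position 6: "c" => no
  Position 7: "c" => no
  Position 8: "a" => no
  Position 9: "a" => no
  Position 10: "b" => MATCH
  Position 11: "c" => no
  Position 12: "b" => MATCH
  Position 13: "b" => MATCH
Total occurrences: 6

6


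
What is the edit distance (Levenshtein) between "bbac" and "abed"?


Computing edit distance: "bbac" -> "abed"
DP table:
           a    b    e    d
      0    1    2    3    4
  b   1    1    1    2    3
  b   2    2    1    2    3
  a   3    2    2    2    3
  c   4    3    3    3    3
Edit distance = dp[4][4] = 3

3


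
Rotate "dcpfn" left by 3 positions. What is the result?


Input: "dcpfn", rotate left by 3
First 3 characters: "dcp"
Remaining characters: "fn"
Concatenate remaining + first: "fn" + "dcp" = "fndcp"

fndcp


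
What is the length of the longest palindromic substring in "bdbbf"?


Input: "bdbbf"
Checking substrings for palindromes:
  [0:3] "bdb" (len 3) => palindrome
  [2:4] "bb" (len 2) => palindrome
Longest palindromic substring: "bdb" with length 3

3


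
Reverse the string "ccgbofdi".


Input: ccgbofdi
Reading characters right to left:
  Position 7: 'i'
  Position 6: 'd'
  Position 5: 'f'
  Position 4: 'o'
  Position 3: 'b'
  Position 2: 'g'
  Position 1: 'c'
  Position 0: 'c'
Reversed: idfobgcc

idfobgcc


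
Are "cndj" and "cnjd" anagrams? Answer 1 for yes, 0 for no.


Strings: "cndj", "cnjd"
Sorted first:  cdjn
Sorted second: cdjn
Sorted forms match => anagrams

1


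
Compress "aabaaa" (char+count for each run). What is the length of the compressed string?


Input: aabaaa
Runs:
  'a' x 2 => "a2"
  'b' x 1 => "b1"
  'a' x 3 => "a3"
Compressed: "a2b1a3"
Compressed length: 6

6


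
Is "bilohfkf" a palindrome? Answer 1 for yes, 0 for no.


Input: bilohfkf
Reversed: fkfholib
  Compare pos 0 ('b') with pos 7 ('f'): MISMATCH
  Compare pos 1 ('i') with pos 6 ('k'): MISMATCH
  Compare pos 2 ('l') with pos 5 ('f'): MISMATCH
  Compare pos 3 ('o') with pos 4 ('h'): MISMATCH
Result: not a palindrome

0


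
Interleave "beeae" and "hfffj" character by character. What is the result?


Interleaving "beeae" and "hfffj":
  Position 0: 'b' from first, 'h' from second => "bh"
  Position 1: 'e' from first, 'f' from second => "ef"
  Position 2: 'e' from first, 'f' from second => "ef"
  Position 3: 'a' from first, 'f' from second => "af"
  Position 4: 'e' from first, 'j' from second => "ej"
Result: bhefefafej

bhefefafej


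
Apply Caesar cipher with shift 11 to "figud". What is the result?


Caesar cipher: shift "figud" by 11
  'f' (pos 5) + 11 = pos 16 = 'q'
  'i' (pos 8) + 11 = pos 19 = 't'
  'g' (pos 6) + 11 = pos 17 = 'r'
  'u' (pos 20) + 11 = pos 5 = 'f'
  'd' (pos 3) + 11 = pos 14 = 'o'
Result: qtrfo

qtrfo


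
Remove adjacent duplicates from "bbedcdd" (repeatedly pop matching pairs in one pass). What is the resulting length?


Input: bbedcdd
Stack-based adjacent duplicate removal:
  Read 'b': push. Stack: b
  Read 'b': matches stack top 'b' => pop. Stack: (empty)
  Read 'e': push. Stack: e
  Read 'd': push. Stack: ed
  Read 'c': push. Stack: edc
  Read 'd': push. Stack: edcd
  Read 'd': matches stack top 'd' => pop. Stack: edc
Final stack: "edc" (length 3)

3


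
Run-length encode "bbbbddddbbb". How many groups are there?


Input: bbbbddddbbb
Scanning for consecutive runs:
  Group 1: 'b' x 4 (positions 0-3)
  Group 2: 'd' x 4 (positions 4-7)
  Group 3: 'b' x 3 (positions 8-10)
Total groups: 3

3


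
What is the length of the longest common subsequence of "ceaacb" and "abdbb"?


LCS of "ceaacb" and "abdbb"
DP table:
           a    b    d    b    b
      0    0    0    0    0    0
  c   0    0    0    0    0    0
  e   0    0    0    0    0    0
  a   0    1    1    1    1    1
  a   0    1    1    1    1    1
  c   0    1    1    1    1    1
  b   0    1    2    2    2    2
LCS length = dp[6][5] = 2

2


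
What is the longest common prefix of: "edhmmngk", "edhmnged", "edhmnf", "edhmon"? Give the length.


Words: edhmmngk, edhmnged, edhmnf, edhmon
  Position 0: all 'e' => match
  Position 1: all 'd' => match
  Position 2: all 'h' => match
  Position 3: all 'm' => match
  Position 4: ('m', 'n', 'n', 'o') => mismatch, stop
LCP = "edhm" (length 4)

4


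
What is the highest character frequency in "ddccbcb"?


Input: ddccbcb
Character counts:
  'b': 2
  'c': 3
  'd': 2
Maximum frequency: 3

3


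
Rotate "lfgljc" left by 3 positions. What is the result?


Input: "lfgljc", rotate left by 3
First 3 characters: "lfg"
Remaining characters: "ljc"
Concatenate remaining + first: "ljc" + "lfg" = "ljclfg"

ljclfg


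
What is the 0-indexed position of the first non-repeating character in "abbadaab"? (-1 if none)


Input: abbadaab
Character frequencies:
  'a': 4
  'b': 3
  'd': 1
Scanning left to right for freq == 1:
  Position 0 ('a'): freq=4, skip
  Position 1 ('b'): freq=3, skip
  Position 2 ('b'): freq=3, skip
  Position 3 ('a'): freq=4, skip
  Position 4 ('d'): unique! => answer = 4

4


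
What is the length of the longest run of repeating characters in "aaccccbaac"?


Input: "aaccccbaac"
Scanning for longest run:
  Position 1 ('a'): continues run of 'a', length=2
  Position 2 ('c'): new char, reset run to 1
  Position 3 ('c'): continues run of 'c', length=2
  Position 4 ('c'): continues run of 'c', length=3
  Position 5 ('c'): continues run of 'c', length=4
  Position 6 ('b'): new char, reset run to 1
  Position 7 ('a'): new char, reset run to 1
  Position 8 ('a'): continues run of 'a', length=2
  Position 9 ('c'): new char, reset run to 1
Longest run: 'c' with length 4

4


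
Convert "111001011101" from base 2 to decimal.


Input: "111001011101" in base 2
Positional expansion:
  Digit '1' (value 1) x 2^11 = 2048
  Digit '1' (value 1) x 2^10 = 1024
  Digit '1' (value 1) x 2^9 = 512
  Digit '0' (value 0) x 2^8 = 0
  Digit '0' (value 0) x 2^7 = 0
  Digit '1' (value 1) x 2^6 = 64
  Digit '0' (value 0) x 2^5 = 0
  Digit '1' (value 1) x 2^4 = 16
  Digit '1' (value 1) x 2^3 = 8
  Digit '1' (value 1) x 2^2 = 4
  Digit '0' (value 0) x 2^1 = 0
  Digit '1' (value 1) x 2^0 = 1
Sum = 3677

3677


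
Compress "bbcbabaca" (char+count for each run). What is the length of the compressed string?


Input: bbcbabaca
Runs:
  'b' x 2 => "b2"
  'c' x 1 => "c1"
  'b' x 1 => "b1"
  'a' x 1 => "a1"
  'b' x 1 => "b1"
  'a' x 1 => "a1"
  'c' x 1 => "c1"
  'a' x 1 => "a1"
Compressed: "b2c1b1a1b1a1c1a1"
Compressed length: 16

16


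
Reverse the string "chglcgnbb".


Input: chglcgnbb
Reading characters right to left:
  Position 8: 'b'
  Position 7: 'b'
  Position 6: 'n'
  Position 5: 'g'
  Position 4: 'c'
  Position 3: 'l'
  Position 2: 'g'
  Position 1: 'h'
  Position 0: 'c'
Reversed: bbngclghc

bbngclghc


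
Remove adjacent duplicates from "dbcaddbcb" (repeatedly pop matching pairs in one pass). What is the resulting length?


Input: dbcaddbcb
Stack-based adjacent duplicate removal:
  Read 'd': push. Stack: d
  Read 'b': push. Stack: db
  Read 'c': push. Stack: dbc
  Read 'a': push. Stack: dbca
  Read 'd': push. Stack: dbcad
  Read 'd': matches stack top 'd' => pop. Stack: dbca
  Read 'b': push. Stack: dbcab
  Read 'c': push. Stack: dbcabc
  Read 'b': push. Stack: dbcabcb
Final stack: "dbcabcb" (length 7)

7


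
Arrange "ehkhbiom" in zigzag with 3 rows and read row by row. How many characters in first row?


Zigzag "ehkhbiom" into 3 rows:
Placing characters:
  'e' => row 0
  'h' => row 1
  'k' => row 2
  'h' => row 1
  'b' => row 0
  'i' => row 1
  'o' => row 2
  'm' => row 1
Rows:
  Row 0: "eb"
  Row 1: "hhim"
  Row 2: "ko"
First row length: 2

2


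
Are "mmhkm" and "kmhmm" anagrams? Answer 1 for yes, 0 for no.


Strings: "mmhkm", "kmhmm"
Sorted first:  hkmmm
Sorted second: hkmmm
Sorted forms match => anagrams

1


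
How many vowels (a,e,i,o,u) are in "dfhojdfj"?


Input: dfhojdfj
Checking each character:
  'd' at position 0: consonant
  'f' at position 1: consonant
  'h' at position 2: consonant
  'o' at position 3: vowel (running total: 1)
  'j' at position 4: consonant
  'd' at position 5: consonant
  'f' at position 6: consonant
  'j' at position 7: consonant
Total vowels: 1

1


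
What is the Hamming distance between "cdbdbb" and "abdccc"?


Comparing "cdbdbb" and "abdccc" position by position:
  Position 0: 'c' vs 'a' => differ
  Position 1: 'd' vs 'b' => differ
  Position 2: 'b' vs 'd' => differ
  Position 3: 'd' vs 'c' => differ
  Position 4: 'b' vs 'c' => differ
  Position 5: 'b' vs 'c' => differ
Total differences (Hamming distance): 6

6


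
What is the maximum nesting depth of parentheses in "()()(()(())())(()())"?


Input: "()()(()(())())(()())"
Tracking depth:
  Position 0 '(': depth becomes 1
  Position 1 ')': depth becomes 0
  Position 2 '(': depth becomes 1
  Position 3 ')': depth becomes 0
  Position 4 '(': depth becomes 1
  Position 5 '(': depth becomes 2
  Position 6 ')': depth becomes 1
  Position 7 '(': depth becomes 2
  Position 8 '(': depth becomes 3
  Position 9 ')': depth becomes 2
  Position 10 ')': depth becomes 1
  Position 11 '(': depth becomes 2
  Position 12 ')': depth becomes 1
  Position 13 ')': depth becomes 0
  Position 14 '(': depth becomes 1
  Position 15 '(': depth becomes 2
  Position 16 ')': depth becomes 1
  Position 17 '(': depth becomes 2
  Position 18 ')': depth becomes 1
  Position 19 ')': depth becomes 0
Maximum depth reached: 3

3


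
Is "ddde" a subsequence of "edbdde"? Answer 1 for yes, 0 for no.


Check if "ddde" is a subsequence of "edbdde"
Greedy scan:
  Position 0 ('e'): no match needed
  Position 1 ('d'): matches sub[0] = 'd'
  Position 2 ('b'): no match needed
  Position 3 ('d'): matches sub[1] = 'd'
  Position 4 ('d'): matches sub[2] = 'd'
  Position 5 ('e'): matches sub[3] = 'e'
All 4 characters matched => is a subsequence

1


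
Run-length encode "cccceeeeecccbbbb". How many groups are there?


Input: cccceeeeecccbbbb
Scanning for consecutive runs:
  Group 1: 'c' x 4 (positions 0-3)
  Group 2: 'e' x 5 (positions 4-8)
  Group 3: 'c' x 3 (positions 9-11)
  Group 4: 'b' x 4 (positions 12-15)
Total groups: 4

4


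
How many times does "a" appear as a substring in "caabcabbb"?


Searching for "a" in "caabcabbb"
Scanning each position:
  Position 0: "c" => no
  Position 1: "a" => MATCH
  Position 2: "a" => MATCH
  Position 3: "b" => no
  Position 4: "c" => no
  Position 5: "a" => MATCH
  Position 6: "b" => no
  Position 7: "b" => no
  Position 8: "b" => no
Total occurrences: 3

3


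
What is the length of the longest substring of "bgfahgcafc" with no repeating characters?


Input: "bgfahgcafc"
Sliding window (track last position of each char):
  Position 0 ('b'): window [0,0] length 1 -- new best
  Position 1 ('g'): window [0,1] length 2 -- new best
  Position 2 ('f'): window [0,2] length 3 -- new best
  Position 3 ('a'): window [0,3] length 4 -- new best
  Position 4 ('h'): window [0,4] length 5 -- new best
  Position 5 ('g'): repeat (last at 1), move window start to 2
  Position 5 ('g'): window [2,5] length 4
  Position 6 ('c'): window [2,6] length 5
  Position 7 ('a'): repeat (last at 3), move window start to 4
  Position 7 ('a'): window [4,7] length 4
  Position 8 ('f'): window [4,8] length 5
  Position 9 ('c'): repeat (last at 6), move window start to 7
  Position 9 ('c'): window [7,9] length 3
Longest substring with no repeats: "bgfah" with length 5

5


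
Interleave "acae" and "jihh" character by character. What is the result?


Interleaving "acae" and "jihh":
  Position 0: 'a' from first, 'j' from second => "aj"
  Position 1: 'c' from first, 'i' from second => "ci"
  Position 2: 'a' from first, 'h' from second => "ah"
  Position 3: 'e' from first, 'h' from second => "eh"
Result: ajciaheh

ajciaheh


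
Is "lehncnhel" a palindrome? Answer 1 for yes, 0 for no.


Input: lehncnhel
Reversed: lehncnhel
  Compare pos 0 ('l') with pos 8 ('l'): match
  Compare pos 1 ('e') with pos 7 ('e'): match
  Compare pos 2 ('h') with pos 6 ('h'): match
  Compare pos 3 ('n') with pos 5 ('n'): match
Result: palindrome

1


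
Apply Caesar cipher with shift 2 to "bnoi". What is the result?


Caesar cipher: shift "bnoi" by 2
  'b' (pos 1) + 2 = pos 3 = 'd'
  'n' (pos 13) + 2 = pos 15 = 'p'
  'o' (pos 14) + 2 = pos 16 = 'q'
  'i' (pos 8) + 2 = pos 10 = 'k'
Result: dpqk

dpqk


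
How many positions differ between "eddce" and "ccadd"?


Comparing "eddce" and "ccadd" position by position:
  Position 0: 'e' vs 'c' => DIFFER
  Position 1: 'd' vs 'c' => DIFFER
  Position 2: 'd' vs 'a' => DIFFER
  Position 3: 'c' vs 'd' => DIFFER
  Position 4: 'e' vs 'd' => DIFFER
Positions that differ: 5

5


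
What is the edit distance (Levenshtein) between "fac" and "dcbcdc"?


Computing edit distance: "fac" -> "dcbcdc"
DP table:
           d    c    b    c    d    c
      0    1    2    3    4    5    6
  f   1    1    2    3    4    5    6
  a   2    2    2    3    4    5    6
  c   3    3    2    3    3    4    5
Edit distance = dp[3][6] = 5

5


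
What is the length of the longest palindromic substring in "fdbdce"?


Input: "fdbdce"
Checking substrings for palindromes:
  [1:4] "dbd" (len 3) => palindrome
Longest palindromic substring: "dbd" with length 3

3


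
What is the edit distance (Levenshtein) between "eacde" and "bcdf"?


Computing edit distance: "eacde" -> "bcdf"
DP table:
           b    c    d    f
      0    1    2    3    4
  e   1    1    2    3    4
  a   2    2    2    3    4
  c   3    3    2    3    4
  d   4    4    3    2    3
  e   5    5    4    3    3
Edit distance = dp[5][4] = 3

3


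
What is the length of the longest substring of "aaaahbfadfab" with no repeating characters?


Input: "aaaahbfadfab"
Sliding window (track last position of each char):
  Position 0 ('a'): window [0,0] length 1 -- new best
  Position 1 ('a'): repeat (last at 0), move window start to 1
  Position 1 ('a'): window [1,1] length 1
  Position 2 ('a'): repeat (last at 1), move window start to 2
  Position 2 ('a'): window [2,2] length 1
  Position 3 ('a'): repeat (last at 2), move window start to 3
  Position 3 ('a'): window [3,3] length 1
  Position 4 ('h'): window [3,4] length 2 -- new best
  Position 5 ('b'): window [3,5] length 3 -- new best
  Position 6 ('f'): window [3,6] length 4 -- new best
  Position 7 ('a'): repeat (last at 3), move window start to 4
  Position 7 ('a'): window [4,7] length 4
  Position 8 ('d'): window [4,8] length 5 -- new best
  Position 9 ('f'): repeat (last at 6), move window start to 7
  Position 9 ('f'): window [7,9] length 3
  Position 10 ('a'): repeat (last at 7), move window start to 8
  Position 10 ('a'): window [8,10] length 3
  Position 11 ('b'): window [8,11] length 4
Longest substring with no repeats: "hbfad" with length 5

5


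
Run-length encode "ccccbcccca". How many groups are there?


Input: ccccbcccca
Scanning for consecutive runs:
  Group 1: 'c' x 4 (positions 0-3)
  Group 2: 'b' x 1 (positions 4-4)
  Group 3: 'c' x 4 (positions 5-8)
  Group 4: 'a' x 1 (positions 9-9)
Total groups: 4

4


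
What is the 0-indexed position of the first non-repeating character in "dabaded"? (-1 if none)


Input: dabaded
Character frequencies:
  'a': 2
  'b': 1
  'd': 3
  'e': 1
Scanning left to right for freq == 1:
  Position 0 ('d'): freq=3, skip
  Position 1 ('a'): freq=2, skip
  Position 2 ('b'): unique! => answer = 2

2


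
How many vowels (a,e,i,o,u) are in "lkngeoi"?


Input: lkngeoi
Checking each character:
  'l' at position 0: consonant
  'k' at position 1: consonant
  'n' at position 2: consonant
  'g' at position 3: consonant
  'e' at position 4: vowel (running total: 1)
  'o' at position 5: vowel (running total: 2)
  'i' at position 6: vowel (running total: 3)
Total vowels: 3

3


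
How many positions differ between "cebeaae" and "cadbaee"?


Comparing "cebeaae" and "cadbaee" position by position:
  Position 0: 'c' vs 'c' => same
  Position 1: 'e' vs 'a' => DIFFER
  Position 2: 'b' vs 'd' => DIFFER
  Position 3: 'e' vs 'b' => DIFFER
  Position 4: 'a' vs 'a' => same
  Position 5: 'a' vs 'e' => DIFFER
  Position 6: 'e' vs 'e' => same
Positions that differ: 4

4


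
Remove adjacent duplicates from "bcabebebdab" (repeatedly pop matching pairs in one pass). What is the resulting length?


Input: bcabebebdab
Stack-based adjacent duplicate removal:
  Read 'b': push. Stack: b
  Read 'c': push. Stack: bc
  Read 'a': push. Stack: bca
  Read 'b': push. Stack: bcab
  Read 'e': push. Stack: bcabe
  Read 'b': push. Stack: bcabeb
  Read 'e': push. Stack: bcabebe
  Read 'b': push. Stack: bcabebeb
  Read 'd': push. Stack: bcabebebd
  Read 'a': push. Stack: bcabebebda
  Read 'b': push. Stack: bcabebebdab
Final stack: "bcabebebdab" (length 11)

11


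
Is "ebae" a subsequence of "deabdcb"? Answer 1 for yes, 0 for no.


Check if "ebae" is a subsequence of "deabdcb"
Greedy scan:
  Position 0 ('d'): no match needed
  Position 1 ('e'): matches sub[0] = 'e'
  Position 2 ('a'): no match needed
  Position 3 ('b'): matches sub[1] = 'b'
  Position 4 ('d'): no match needed
  Position 5 ('c'): no match needed
  Position 6 ('b'): no match needed
Only matched 2/4 characters => not a subsequence

0


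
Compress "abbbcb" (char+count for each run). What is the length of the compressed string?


Input: abbbcb
Runs:
  'a' x 1 => "a1"
  'b' x 3 => "b3"
  'c' x 1 => "c1"
  'b' x 1 => "b1"
Compressed: "a1b3c1b1"
Compressed length: 8

8


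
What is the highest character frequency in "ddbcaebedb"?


Input: ddbcaebedb
Character counts:
  'a': 1
  'b': 3
  'c': 1
  'd': 3
  'e': 2
Maximum frequency: 3

3


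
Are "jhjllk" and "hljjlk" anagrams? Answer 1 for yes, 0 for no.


Strings: "jhjllk", "hljjlk"
Sorted first:  hjjkll
Sorted second: hjjkll
Sorted forms match => anagrams

1


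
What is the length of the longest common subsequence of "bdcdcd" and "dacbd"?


LCS of "bdcdcd" and "dacbd"
DP table:
           d    a    c    b    d
      0    0    0    0    0    0
  b   0    0    0    0    1    1
  d   0    1    1    1    1    2
  c   0    1    1    2    2    2
  d   0    1    1    2    2    3
  c   0    1    1    2    2    3
  d   0    1    1    2    2    3
LCS length = dp[6][5] = 3

3


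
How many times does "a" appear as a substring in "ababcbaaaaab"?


Searching for "a" in "ababcbaaaaab"
Scanning each position:
  Position 0: "a" => MATCH
  Position 1: "b" => no
  Position 2: "a" => MATCH
  Position 3: "b" => no
  Position 4: "c" => no
  Position 5: "b" => no
  Position 6: "a" => MATCH
  Position 7: "a" => MATCH
  Position 8: "a" => MATCH
  Position 9: "a" => MATCH
  Position 10: "a" => MATCH
  Position 11: "b" => no
Total occurrences: 7

7


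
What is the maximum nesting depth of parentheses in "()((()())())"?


Input: "()((()())())"
Tracking depth:
  Position 0 '(': depth becomes 1
  Position 1 ')': depth becomes 0
  Position 2 '(': depth becomes 1
  Position 3 '(': depth becomes 2
  Position 4 '(': depth becomes 3
  Position 5 ')': depth becomes 2
  Position 6 '(': depth becomes 3
  Position 7 ')': depth becomes 2
  Position 8 ')': depth becomes 1
  Position 9 '(': depth becomes 2
  Position 10 ')': depth becomes 1
  Position 11 ')': depth becomes 0
Maximum depth reached: 3

3


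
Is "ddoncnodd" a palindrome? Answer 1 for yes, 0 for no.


Input: ddoncnodd
Reversed: ddoncnodd
  Compare pos 0 ('d') with pos 8 ('d'): match
  Compare pos 1 ('d') with pos 7 ('d'): match
  Compare pos 2 ('o') with pos 6 ('o'): match
  Compare pos 3 ('n') with pos 5 ('n'): match
Result: palindrome

1


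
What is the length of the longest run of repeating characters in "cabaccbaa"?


Input: "cabaccbaa"
Scanning for longest run:
  Position 1 ('a'): new char, reset run to 1
  Position 2 ('b'): new char, reset run to 1
  Position 3 ('a'): new char, reset run to 1
  Position 4 ('c'): new char, reset run to 1
  Position 5 ('c'): continues run of 'c', length=2
  Position 6 ('b'): new char, reset run to 1
  Position 7 ('a'): new char, reset run to 1
  Position 8 ('a'): continues run of 'a', length=2
Longest run: 'c' with length 2

2


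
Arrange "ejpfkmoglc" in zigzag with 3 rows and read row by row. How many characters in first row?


Zigzag "ejpfkmoglc" into 3 rows:
Placing characters:
  'e' => row 0
  'j' => row 1
  'p' => row 2
  'f' => row 1
  'k' => row 0
  'm' => row 1
  'o' => row 2
  'g' => row 1
  'l' => row 0
  'c' => row 1
Rows:
  Row 0: "ekl"
  Row 1: "jfmgc"
  Row 2: "po"
First row length: 3

3


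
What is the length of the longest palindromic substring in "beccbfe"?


Input: "beccbfe"
Checking substrings for palindromes:
  [2:4] "cc" (len 2) => palindrome
Longest palindromic substring: "cc" with length 2

2


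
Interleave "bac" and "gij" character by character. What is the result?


Interleaving "bac" and "gij":
  Position 0: 'b' from first, 'g' from second => "bg"
  Position 1: 'a' from first, 'i' from second => "ai"
  Position 2: 'c' from first, 'j' from second => "cj"
Result: bgaicj

bgaicj


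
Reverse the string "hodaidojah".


Input: hodaidojah
Reading characters right to left:
  Position 9: 'h'
  Position 8: 'a'
  Position 7: 'j'
  Position 6: 'o'
  Position 5: 'd'
  Position 4: 'i'
  Position 3: 'a'
  Position 2: 'd'
  Position 1: 'o'
  Position 0: 'h'
Reversed: hajodiadoh

hajodiadoh


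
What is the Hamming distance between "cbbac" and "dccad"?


Comparing "cbbac" and "dccad" position by position:
  Position 0: 'c' vs 'd' => differ
  Position 1: 'b' vs 'c' => differ
  Position 2: 'b' vs 'c' => differ
  Position 3: 'a' vs 'a' => same
  Position 4: 'c' vs 'd' => differ
Total differences (Hamming distance): 4

4


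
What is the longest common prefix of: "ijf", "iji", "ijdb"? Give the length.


Words: ijf, iji, ijdb
  Position 0: all 'i' => match
  Position 1: all 'j' => match
  Position 2: ('f', 'i', 'd') => mismatch, stop
LCP = "ij" (length 2)

2


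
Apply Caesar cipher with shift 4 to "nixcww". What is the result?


Caesar cipher: shift "nixcww" by 4
  'n' (pos 13) + 4 = pos 17 = 'r'
  'i' (pos 8) + 4 = pos 12 = 'm'
  'x' (pos 23) + 4 = pos 1 = 'b'
  'c' (pos 2) + 4 = pos 6 = 'g'
  'w' (pos 22) + 4 = pos 0 = 'a'
  'w' (pos 22) + 4 = pos 0 = 'a'
Result: rmbgaa

rmbgaa


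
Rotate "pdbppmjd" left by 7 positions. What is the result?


Input: "pdbppmjd", rotate left by 7
First 7 characters: "pdbppmj"
Remaining characters: "d"
Concatenate remaining + first: "d" + "pdbppmj" = "dpdbppmj"

dpdbppmj


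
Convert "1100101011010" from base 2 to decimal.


Input: "1100101011010" in base 2
Positional expansion:
  Digit '1' (value 1) x 2^12 = 4096
  Digit '1' (value 1) x 2^11 = 2048
  Digit '0' (value 0) x 2^10 = 0
  Digit '0' (value 0) x 2^9 = 0
  Digit '1' (value 1) x 2^8 = 256
  Digit '0' (value 0) x 2^7 = 0
  Digit '1' (value 1) x 2^6 = 64
  Digit '0' (value 0) x 2^5 = 0
  Digit '1' (value 1) x 2^4 = 16
  Digit '1' (value 1) x 2^3 = 8
  Digit '0' (value 0) x 2^2 = 0
  Digit '1' (value 1) x 2^1 = 2
  Digit '0' (value 0) x 2^0 = 0
Sum = 6490

6490


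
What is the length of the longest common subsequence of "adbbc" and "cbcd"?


LCS of "adbbc" and "cbcd"
DP table:
           c    b    c    d
      0    0    0    0    0
  a   0    0    0    0    0
  d   0    0    0    0    1
  b   0    0    1    1    1
  b   0    0    1    1    1
  c   0    1    1    2    2
LCS length = dp[5][4] = 2

2


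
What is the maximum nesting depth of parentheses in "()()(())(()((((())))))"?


Input: "()()(())(()((((())))))"
Tracking depth:
  Position 0 '(': depth becomes 1
  Position 1 ')': depth becomes 0
  Position 2 '(': depth becomes 1
  Position 3 ')': depth becomes 0
  Position 4 '(': depth becomes 1
  Position 5 '(': depth becomes 2
  Position 6 ')': depth becomes 1
  Position 7 ')': depth becomes 0
  Position 8 '(': depth becomes 1
  Position 9 '(': depth becomes 2
  Position 10 ')': depth becomes 1
  Position 11 '(': depth becomes 2
  Position 12 '(': depth becomes 3
  Position 13 '(': depth becomes 4
  Position 14 '(': depth becomes 5
  Position 15 '(': depth becomes 6
  Position 16 ')': depth becomes 5
  Position 17 ')': depth becomes 4
  Position 18 ')': depth becomes 3
  Position 19 ')': depth becomes 2
  Position 20 ')': depth becomes 1
  Position 21 ')': depth becomes 0
Maximum depth reached: 6

6


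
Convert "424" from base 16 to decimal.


Input: "424" in base 16
Positional expansion:
  Digit '4' (value 4) x 16^2 = 1024
  Digit '2' (value 2) x 16^1 = 32
  Digit '4' (value 4) x 16^0 = 4
Sum = 1060

1060


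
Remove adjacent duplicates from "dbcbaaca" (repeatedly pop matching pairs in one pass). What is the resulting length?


Input: dbcbaaca
Stack-based adjacent duplicate removal:
  Read 'd': push. Stack: d
  Read 'b': push. Stack: db
  Read 'c': push. Stack: dbc
  Read 'b': push. Stack: dbcb
  Read 'a': push. Stack: dbcba
  Read 'a': matches stack top 'a' => pop. Stack: dbcb
  Read 'c': push. Stack: dbcbc
  Read 'a': push. Stack: dbcbca
Final stack: "dbcbca" (length 6)

6


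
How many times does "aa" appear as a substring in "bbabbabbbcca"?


Searching for "aa" in "bbabbabbbcca"
Scanning each position:
  Position 0: "bb" => no
  Position 1: "ba" => no
  Position 2: "ab" => no
  Position 3: "bb" => no
  Position 4: "ba" => no
  Position 5: "ab" => no
  Position 6: "bb" => no
  Position 7: "bb" => no
  Position 8: "bc" => no
  Position 9: "cc" => no
  Position 10: "ca" => no
Total occurrences: 0

0


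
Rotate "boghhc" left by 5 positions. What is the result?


Input: "boghhc", rotate left by 5
First 5 characters: "boghh"
Remaining characters: "c"
Concatenate remaining + first: "c" + "boghh" = "cboghh"

cboghh


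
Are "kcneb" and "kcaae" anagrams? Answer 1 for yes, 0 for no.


Strings: "kcneb", "kcaae"
Sorted first:  bcekn
Sorted second: aacek
Differ at position 0: 'b' vs 'a' => not anagrams

0


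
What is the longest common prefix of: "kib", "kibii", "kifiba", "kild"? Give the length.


Words: kib, kibii, kifiba, kild
  Position 0: all 'k' => match
  Position 1: all 'i' => match
  Position 2: ('b', 'b', 'f', 'l') => mismatch, stop
LCP = "ki" (length 2)

2


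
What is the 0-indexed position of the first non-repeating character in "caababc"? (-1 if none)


Input: caababc
Character frequencies:
  'a': 3
  'b': 2
  'c': 2
Scanning left to right for freq == 1:
  Position 0 ('c'): freq=2, skip
  Position 1 ('a'): freq=3, skip
  Position 2 ('a'): freq=3, skip
  Position 3 ('b'): freq=2, skip
  Position 4 ('a'): freq=3, skip
  Position 5 ('b'): freq=2, skip
  Position 6 ('c'): freq=2, skip
  No unique character found => answer = -1

-1


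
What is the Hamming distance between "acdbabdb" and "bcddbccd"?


Comparing "acdbabdb" and "bcddbccd" position by position:
  Position 0: 'a' vs 'b' => differ
  Position 1: 'c' vs 'c' => same
  Position 2: 'd' vs 'd' => same
  Position 3: 'b' vs 'd' => differ
  Position 4: 'a' vs 'b' => differ
  Position 5: 'b' vs 'c' => differ
  Position 6: 'd' vs 'c' => differ
  Position 7: 'b' vs 'd' => differ
Total differences (Hamming distance): 6

6


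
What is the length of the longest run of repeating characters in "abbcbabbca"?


Input: "abbcbabbca"
Scanning for longest run:
  Position 1 ('b'): new char, reset run to 1
  Position 2 ('b'): continues run of 'b', length=2
  Position 3 ('c'): new char, reset run to 1
  Position 4 ('b'): new char, reset run to 1
  Position 5 ('a'): new char, reset run to 1
  Position 6 ('b'): new char, reset run to 1
  Position 7 ('b'): continues run of 'b', length=2
  Position 8 ('c'): new char, reset run to 1
  Position 9 ('a'): new char, reset run to 1
Longest run: 'b' with length 2

2


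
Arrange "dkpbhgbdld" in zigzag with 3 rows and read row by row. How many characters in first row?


Zigzag "dkpbhgbdld" into 3 rows:
Placing characters:
  'd' => row 0
  'k' => row 1
  'p' => row 2
  'b' => row 1
  'h' => row 0
  'g' => row 1
  'b' => row 2
  'd' => row 1
  'l' => row 0
  'd' => row 1
Rows:
  Row 0: "dhl"
  Row 1: "kbgdd"
  Row 2: "pb"
First row length: 3

3


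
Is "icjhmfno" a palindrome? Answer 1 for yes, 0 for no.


Input: icjhmfno
Reversed: onfmhjci
  Compare pos 0 ('i') with pos 7 ('o'): MISMATCH
  Compare pos 1 ('c') with pos 6 ('n'): MISMATCH
  Compare pos 2 ('j') with pos 5 ('f'): MISMATCH
  Compare pos 3 ('h') with pos 4 ('m'): MISMATCH
Result: not a palindrome

0


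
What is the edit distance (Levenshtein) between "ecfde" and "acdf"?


Computing edit distance: "ecfde" -> "acdf"
DP table:
           a    c    d    f
      0    1    2    3    4
  e   1    1    2    3    4
  c   2    2    1    2    3
  f   3    3    2    2    2
  d   4    4    3    2    3
  e   5    5    4    3    3
Edit distance = dp[5][4] = 3

3


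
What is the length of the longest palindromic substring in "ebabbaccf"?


Input: "ebabbaccf"
Checking substrings for palindromes:
  [2:6] "abba" (len 4) => palindrome
  [1:4] "bab" (len 3) => palindrome
  [3:5] "bb" (len 2) => palindrome
  [6:8] "cc" (len 2) => palindrome
Longest palindromic substring: "abba" with length 4

4


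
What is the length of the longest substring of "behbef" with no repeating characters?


Input: "behbef"
Sliding window (track last position of each char):
  Position 0 ('b'): window [0,0] length 1 -- new best
  Position 1 ('e'): window [0,1] length 2 -- new best
  Position 2 ('h'): window [0,2] length 3 -- new best
  Position 3 ('b'): repeat (last at 0), move window start to 1
  Position 3 ('b'): window [1,3] length 3
  Position 4 ('e'): repeat (last at 1), move window start to 2
  Position 4 ('e'): window [2,4] length 3
  Position 5 ('f'): window [2,5] length 4 -- new best
Longest substring with no repeats: "hbef" with length 4

4


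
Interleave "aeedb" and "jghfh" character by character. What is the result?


Interleaving "aeedb" and "jghfh":
  Position 0: 'a' from first, 'j' from second => "aj"
  Position 1: 'e' from first, 'g' from second => "eg"
  Position 2: 'e' from first, 'h' from second => "eh"
  Position 3: 'd' from first, 'f' from second => "df"
  Position 4: 'b' from first, 'h' from second => "bh"
Result: ajegehdfbh

ajegehdfbh


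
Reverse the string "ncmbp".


Input: ncmbp
Reading characters right to left:
  Position 4: 'p'
  Position 3: 'b'
  Position 2: 'm'
  Position 1: 'c'
  Position 0: 'n'
Reversed: pbmcn

pbmcn
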